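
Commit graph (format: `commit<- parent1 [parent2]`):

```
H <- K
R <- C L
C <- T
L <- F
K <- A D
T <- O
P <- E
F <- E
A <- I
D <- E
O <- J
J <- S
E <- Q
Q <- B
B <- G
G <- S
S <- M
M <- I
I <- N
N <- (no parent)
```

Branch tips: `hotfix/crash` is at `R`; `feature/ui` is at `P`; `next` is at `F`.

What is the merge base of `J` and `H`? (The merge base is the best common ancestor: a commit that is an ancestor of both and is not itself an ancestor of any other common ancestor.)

S

Ancestors of J: {I, J, M, N, S}.
Ancestors of H: {A, B, D, E, G, H, I, K, M, N, Q, S}.
Common ancestors: {I, M, N, S}.
Among these, S is not an ancestor of any other common ancestor — it is the merge base.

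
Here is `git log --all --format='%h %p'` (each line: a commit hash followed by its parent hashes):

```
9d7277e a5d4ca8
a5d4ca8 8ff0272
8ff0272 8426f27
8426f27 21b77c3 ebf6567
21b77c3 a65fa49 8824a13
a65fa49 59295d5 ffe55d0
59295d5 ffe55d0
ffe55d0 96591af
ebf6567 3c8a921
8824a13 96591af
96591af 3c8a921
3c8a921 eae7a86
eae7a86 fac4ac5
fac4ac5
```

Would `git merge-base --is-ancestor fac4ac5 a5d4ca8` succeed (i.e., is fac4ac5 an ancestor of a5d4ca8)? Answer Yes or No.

Yes

Ancestors of a5d4ca8 (commits reachable by following parents): {21b77c3, 3c8a921, 59295d5, 8426f27, 8824a13, 8ff0272, 96591af, a5d4ca8, a65fa49, eae7a86, ebf6567, fac4ac5, ffe55d0}.
fac4ac5 is in that set, so it is an ancestor of a5d4ca8.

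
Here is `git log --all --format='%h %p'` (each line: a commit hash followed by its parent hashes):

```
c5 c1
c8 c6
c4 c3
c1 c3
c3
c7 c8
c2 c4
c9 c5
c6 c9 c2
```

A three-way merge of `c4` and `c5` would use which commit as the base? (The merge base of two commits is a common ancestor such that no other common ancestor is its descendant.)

Ancestors of c4: {c3, c4}.
Ancestors of c5: {c1, c3, c5}.
Common ancestors: {c3}.
The only common ancestor is c3, so it is the merge base.

c3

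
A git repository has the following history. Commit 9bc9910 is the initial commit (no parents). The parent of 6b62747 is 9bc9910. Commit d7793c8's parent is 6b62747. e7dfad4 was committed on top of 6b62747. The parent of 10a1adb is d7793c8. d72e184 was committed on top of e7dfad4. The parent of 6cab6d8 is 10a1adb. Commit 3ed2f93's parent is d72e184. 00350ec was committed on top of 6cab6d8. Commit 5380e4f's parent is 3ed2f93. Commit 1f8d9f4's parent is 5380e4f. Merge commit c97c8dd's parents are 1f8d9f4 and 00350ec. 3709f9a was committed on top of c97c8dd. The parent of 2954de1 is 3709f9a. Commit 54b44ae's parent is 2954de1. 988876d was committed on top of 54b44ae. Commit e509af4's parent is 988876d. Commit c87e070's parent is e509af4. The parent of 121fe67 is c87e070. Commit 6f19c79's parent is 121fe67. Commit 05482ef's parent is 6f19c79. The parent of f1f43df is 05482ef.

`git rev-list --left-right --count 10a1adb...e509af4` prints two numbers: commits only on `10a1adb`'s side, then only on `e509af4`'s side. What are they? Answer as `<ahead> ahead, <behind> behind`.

Reachable from 10a1adb: {10a1adb, 6b62747, 9bc9910, d7793c8}.
Reachable from e509af4: {00350ec, 10a1adb, 1f8d9f4, 2954de1, 3709f9a, 3ed2f93, 5380e4f, 54b44ae, 6b62747, 6cab6d8, 988876d, 9bc9910, c97c8dd, d72e184, d7793c8, e509af4, e7dfad4}.
Only in 10a1adb's history (ahead): {} — 0.
Only in e509af4's history (behind): {00350ec, 1f8d9f4, 2954de1, 3709f9a, 3ed2f93, 5380e4f, 54b44ae, 6cab6d8, 988876d, c97c8dd, d72e184, e509af4, e7dfad4} — 13.

0 ahead, 13 behind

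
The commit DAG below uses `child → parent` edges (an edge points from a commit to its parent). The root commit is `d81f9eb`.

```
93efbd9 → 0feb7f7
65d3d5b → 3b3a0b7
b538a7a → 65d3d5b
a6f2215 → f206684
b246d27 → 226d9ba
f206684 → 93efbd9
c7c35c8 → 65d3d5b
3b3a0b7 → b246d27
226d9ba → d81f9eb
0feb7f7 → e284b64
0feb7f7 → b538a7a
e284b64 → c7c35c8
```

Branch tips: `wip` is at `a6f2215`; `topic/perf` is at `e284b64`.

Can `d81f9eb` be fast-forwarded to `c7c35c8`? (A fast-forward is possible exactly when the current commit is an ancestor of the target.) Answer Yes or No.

Yes

A fast-forward from d81f9eb to c7c35c8 is possible iff d81f9eb is an ancestor of c7c35c8.
Ancestors of c7c35c8: {226d9ba, 3b3a0b7, 65d3d5b, b246d27, c7c35c8, d81f9eb}.
d81f9eb is among them, so fast-forward is possible.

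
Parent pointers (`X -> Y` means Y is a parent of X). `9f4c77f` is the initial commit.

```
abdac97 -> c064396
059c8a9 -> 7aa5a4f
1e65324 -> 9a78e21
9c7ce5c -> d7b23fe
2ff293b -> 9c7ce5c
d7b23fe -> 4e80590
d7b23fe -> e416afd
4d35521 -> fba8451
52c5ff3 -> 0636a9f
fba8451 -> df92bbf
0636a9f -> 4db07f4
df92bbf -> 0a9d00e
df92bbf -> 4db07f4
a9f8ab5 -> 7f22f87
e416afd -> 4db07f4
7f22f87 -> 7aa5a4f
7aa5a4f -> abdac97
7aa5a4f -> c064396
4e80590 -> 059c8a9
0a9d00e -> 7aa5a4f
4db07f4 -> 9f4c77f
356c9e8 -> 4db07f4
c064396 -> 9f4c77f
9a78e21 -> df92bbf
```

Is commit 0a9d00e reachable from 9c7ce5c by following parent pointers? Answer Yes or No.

Ancestors of 9c7ce5c: {059c8a9, 4db07f4, 4e80590, 7aa5a4f, 9c7ce5c, 9f4c77f, abdac97, c064396, d7b23fe, e416afd}.
0a9d00e is not in that set, so it is not an ancestor of 9c7ce5c.

No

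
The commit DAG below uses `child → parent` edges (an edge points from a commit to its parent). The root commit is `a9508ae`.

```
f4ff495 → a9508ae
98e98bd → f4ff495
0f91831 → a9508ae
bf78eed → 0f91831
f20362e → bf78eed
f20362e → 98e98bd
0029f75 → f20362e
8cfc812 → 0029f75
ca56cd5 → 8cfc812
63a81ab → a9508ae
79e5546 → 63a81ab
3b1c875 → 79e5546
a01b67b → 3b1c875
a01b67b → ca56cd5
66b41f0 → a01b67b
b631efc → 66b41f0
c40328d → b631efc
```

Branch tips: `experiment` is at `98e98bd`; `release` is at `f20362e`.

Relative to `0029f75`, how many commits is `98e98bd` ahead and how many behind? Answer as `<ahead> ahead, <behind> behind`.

0 ahead, 4 behind

Reachable from 98e98bd: {98e98bd, a9508ae, f4ff495}.
Reachable from 0029f75: {0029f75, 0f91831, 98e98bd, a9508ae, bf78eed, f20362e, f4ff495}.
Only in 98e98bd's history (ahead): {} — 0.
Only in 0029f75's history (behind): {0029f75, 0f91831, bf78eed, f20362e} — 4.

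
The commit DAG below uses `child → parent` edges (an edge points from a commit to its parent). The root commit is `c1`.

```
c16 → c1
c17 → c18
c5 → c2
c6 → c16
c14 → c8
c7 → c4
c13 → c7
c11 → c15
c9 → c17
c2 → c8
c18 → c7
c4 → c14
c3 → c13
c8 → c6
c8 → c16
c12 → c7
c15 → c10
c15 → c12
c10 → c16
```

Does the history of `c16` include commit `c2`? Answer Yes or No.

Ancestors of c16: {c1, c16}.
c2 is not in that set, so it is not an ancestor of c16.

No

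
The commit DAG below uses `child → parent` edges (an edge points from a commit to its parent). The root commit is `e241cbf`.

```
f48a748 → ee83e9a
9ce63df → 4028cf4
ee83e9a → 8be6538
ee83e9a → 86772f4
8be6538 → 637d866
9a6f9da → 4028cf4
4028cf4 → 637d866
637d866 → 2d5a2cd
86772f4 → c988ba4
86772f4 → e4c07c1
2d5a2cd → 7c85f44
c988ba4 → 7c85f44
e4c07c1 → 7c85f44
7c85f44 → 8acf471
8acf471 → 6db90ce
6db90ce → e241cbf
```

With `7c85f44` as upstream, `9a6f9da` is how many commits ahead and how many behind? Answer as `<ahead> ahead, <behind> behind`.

Reachable from 9a6f9da: {2d5a2cd, 4028cf4, 637d866, 6db90ce, 7c85f44, 8acf471, 9a6f9da, e241cbf}.
Reachable from 7c85f44: {6db90ce, 7c85f44, 8acf471, e241cbf}.
Only in 9a6f9da's history (ahead): {2d5a2cd, 4028cf4, 637d866, 9a6f9da} — 4.
Only in 7c85f44's history (behind): {} — 0.

4 ahead, 0 behind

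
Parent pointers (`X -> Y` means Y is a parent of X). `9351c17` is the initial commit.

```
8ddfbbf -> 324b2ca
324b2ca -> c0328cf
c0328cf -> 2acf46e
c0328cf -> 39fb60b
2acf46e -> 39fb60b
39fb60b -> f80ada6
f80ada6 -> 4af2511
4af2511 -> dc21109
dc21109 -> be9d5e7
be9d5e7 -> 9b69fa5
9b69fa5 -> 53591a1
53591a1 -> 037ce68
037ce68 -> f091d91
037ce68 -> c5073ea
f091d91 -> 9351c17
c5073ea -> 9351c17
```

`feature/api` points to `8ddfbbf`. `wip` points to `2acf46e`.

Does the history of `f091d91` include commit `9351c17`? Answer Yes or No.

Yes

Ancestors of f091d91 (commits reachable by following parents): {9351c17, f091d91}.
9351c17 is in that set, so it is an ancestor of f091d91.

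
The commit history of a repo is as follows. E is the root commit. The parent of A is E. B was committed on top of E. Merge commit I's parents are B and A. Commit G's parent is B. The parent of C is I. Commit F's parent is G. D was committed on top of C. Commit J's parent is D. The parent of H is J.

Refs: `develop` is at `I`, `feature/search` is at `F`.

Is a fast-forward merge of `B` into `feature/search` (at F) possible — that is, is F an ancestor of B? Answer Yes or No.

No

A fast-forward from F to B is possible iff F is an ancestor of B.
Ancestors of B: {B, E}.
F is not among them, so fast-forward is not possible.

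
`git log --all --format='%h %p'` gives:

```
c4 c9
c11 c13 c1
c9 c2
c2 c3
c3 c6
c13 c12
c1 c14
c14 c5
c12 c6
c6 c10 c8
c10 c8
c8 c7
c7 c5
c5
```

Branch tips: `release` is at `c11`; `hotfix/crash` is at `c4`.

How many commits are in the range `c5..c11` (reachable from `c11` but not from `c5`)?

9

Reachable from c11: {c1, c10, c11, c12, c13, c14, c5, c6, c7, c8}.
Reachable from c5: {c5}.
In c11's history but not c5's: {c1, c10, c11, c12, c13, c14, c6, c7, c8} — 9 commits.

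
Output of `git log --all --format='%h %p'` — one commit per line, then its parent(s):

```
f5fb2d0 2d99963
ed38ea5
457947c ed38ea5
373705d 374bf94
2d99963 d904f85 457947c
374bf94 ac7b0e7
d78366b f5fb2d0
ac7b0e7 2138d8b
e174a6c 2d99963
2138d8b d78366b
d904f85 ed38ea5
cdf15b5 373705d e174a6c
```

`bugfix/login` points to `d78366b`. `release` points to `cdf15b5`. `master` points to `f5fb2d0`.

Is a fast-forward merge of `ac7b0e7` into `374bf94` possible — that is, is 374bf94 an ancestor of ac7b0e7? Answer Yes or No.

No

A fast-forward from 374bf94 to ac7b0e7 is possible iff 374bf94 is an ancestor of ac7b0e7.
Ancestors of ac7b0e7: {2138d8b, 2d99963, 457947c, ac7b0e7, d78366b, d904f85, ed38ea5, f5fb2d0}.
374bf94 is not among them, so fast-forward is not possible.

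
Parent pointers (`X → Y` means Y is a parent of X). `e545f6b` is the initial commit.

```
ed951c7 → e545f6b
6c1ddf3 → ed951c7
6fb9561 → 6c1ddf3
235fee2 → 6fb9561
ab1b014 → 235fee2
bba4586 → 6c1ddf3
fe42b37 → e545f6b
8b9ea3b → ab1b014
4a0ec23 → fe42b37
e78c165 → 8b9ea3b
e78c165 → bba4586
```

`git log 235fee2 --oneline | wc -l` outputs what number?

Walking parent pointers from 235fee2: reachable set = {235fee2, 6c1ddf3, 6fb9561, e545f6b, ed951c7}.
That is 5 commits.

5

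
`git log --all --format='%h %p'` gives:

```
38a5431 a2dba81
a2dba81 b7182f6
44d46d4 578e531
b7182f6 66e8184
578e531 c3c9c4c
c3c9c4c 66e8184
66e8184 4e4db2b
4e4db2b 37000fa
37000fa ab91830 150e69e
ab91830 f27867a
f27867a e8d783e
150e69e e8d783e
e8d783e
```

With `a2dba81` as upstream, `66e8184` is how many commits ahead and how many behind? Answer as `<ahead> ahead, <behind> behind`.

0 ahead, 2 behind

Reachable from 66e8184: {150e69e, 37000fa, 4e4db2b, 66e8184, ab91830, e8d783e, f27867a}.
Reachable from a2dba81: {150e69e, 37000fa, 4e4db2b, 66e8184, a2dba81, ab91830, b7182f6, e8d783e, f27867a}.
Only in 66e8184's history (ahead): {} — 0.
Only in a2dba81's history (behind): {a2dba81, b7182f6} — 2.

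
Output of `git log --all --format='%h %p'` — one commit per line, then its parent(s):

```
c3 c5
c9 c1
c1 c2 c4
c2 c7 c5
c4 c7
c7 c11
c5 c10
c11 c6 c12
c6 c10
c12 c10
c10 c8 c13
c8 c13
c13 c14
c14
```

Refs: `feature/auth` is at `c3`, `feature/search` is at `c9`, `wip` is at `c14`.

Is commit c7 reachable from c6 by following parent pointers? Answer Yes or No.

No

Ancestors of c6: {c10, c13, c14, c6, c8}.
c7 is not in that set, so it is not an ancestor of c6.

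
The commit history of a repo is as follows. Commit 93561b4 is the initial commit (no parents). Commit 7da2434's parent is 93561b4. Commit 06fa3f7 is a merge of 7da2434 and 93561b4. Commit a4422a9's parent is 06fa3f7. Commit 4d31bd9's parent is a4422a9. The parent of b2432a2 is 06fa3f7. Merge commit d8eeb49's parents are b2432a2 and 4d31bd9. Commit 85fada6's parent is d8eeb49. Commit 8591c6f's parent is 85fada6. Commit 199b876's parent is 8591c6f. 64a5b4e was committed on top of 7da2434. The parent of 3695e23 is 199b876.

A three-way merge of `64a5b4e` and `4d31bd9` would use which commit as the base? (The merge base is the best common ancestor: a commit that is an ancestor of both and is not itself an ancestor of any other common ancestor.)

7da2434

Ancestors of 64a5b4e: {64a5b4e, 7da2434, 93561b4}.
Ancestors of 4d31bd9: {06fa3f7, 4d31bd9, 7da2434, 93561b4, a4422a9}.
Common ancestors: {7da2434, 93561b4}.
Among these, 7da2434 is not an ancestor of any other common ancestor — it is the merge base.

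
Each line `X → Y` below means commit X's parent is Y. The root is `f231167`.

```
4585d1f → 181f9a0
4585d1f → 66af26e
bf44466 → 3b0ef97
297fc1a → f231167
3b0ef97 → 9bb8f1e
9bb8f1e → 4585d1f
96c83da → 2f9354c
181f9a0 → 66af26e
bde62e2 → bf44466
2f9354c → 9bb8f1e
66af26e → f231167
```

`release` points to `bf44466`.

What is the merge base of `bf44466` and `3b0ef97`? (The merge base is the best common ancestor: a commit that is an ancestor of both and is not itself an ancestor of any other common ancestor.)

3b0ef97

Ancestors of bf44466: {181f9a0, 3b0ef97, 4585d1f, 66af26e, 9bb8f1e, bf44466, f231167}.
Ancestors of 3b0ef97: {181f9a0, 3b0ef97, 4585d1f, 66af26e, 9bb8f1e, f231167}.
Common ancestors: {181f9a0, 3b0ef97, 4585d1f, 66af26e, 9bb8f1e, f231167}.
Among these, 3b0ef97 is not an ancestor of any other common ancestor — it is the merge base.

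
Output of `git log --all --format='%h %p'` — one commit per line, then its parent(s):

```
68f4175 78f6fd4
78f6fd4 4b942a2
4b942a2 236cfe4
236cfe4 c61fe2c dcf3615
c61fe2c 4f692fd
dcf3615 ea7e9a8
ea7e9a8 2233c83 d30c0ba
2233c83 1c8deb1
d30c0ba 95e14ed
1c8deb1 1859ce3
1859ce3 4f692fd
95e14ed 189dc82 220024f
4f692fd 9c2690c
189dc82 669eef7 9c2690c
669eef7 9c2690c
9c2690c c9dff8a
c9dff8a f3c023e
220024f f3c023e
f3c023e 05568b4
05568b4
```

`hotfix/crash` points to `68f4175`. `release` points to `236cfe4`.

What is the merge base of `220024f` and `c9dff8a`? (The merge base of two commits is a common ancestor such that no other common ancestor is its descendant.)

Ancestors of 220024f: {05568b4, 220024f, f3c023e}.
Ancestors of c9dff8a: {05568b4, c9dff8a, f3c023e}.
Common ancestors: {05568b4, f3c023e}.
Among these, f3c023e is not an ancestor of any other common ancestor — it is the merge base.

f3c023e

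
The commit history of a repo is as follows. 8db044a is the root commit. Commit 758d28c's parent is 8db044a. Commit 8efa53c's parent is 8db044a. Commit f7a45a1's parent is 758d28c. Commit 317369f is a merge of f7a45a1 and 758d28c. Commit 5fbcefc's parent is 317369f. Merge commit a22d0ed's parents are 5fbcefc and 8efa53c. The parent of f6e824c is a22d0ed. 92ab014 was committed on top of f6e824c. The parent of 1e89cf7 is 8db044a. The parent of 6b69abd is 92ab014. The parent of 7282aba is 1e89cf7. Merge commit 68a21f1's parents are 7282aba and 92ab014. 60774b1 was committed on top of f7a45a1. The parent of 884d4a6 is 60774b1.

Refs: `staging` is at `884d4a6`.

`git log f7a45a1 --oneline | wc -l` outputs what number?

3

Walking parent pointers from f7a45a1: reachable set = {758d28c, 8db044a, f7a45a1}.
That is 3 commits.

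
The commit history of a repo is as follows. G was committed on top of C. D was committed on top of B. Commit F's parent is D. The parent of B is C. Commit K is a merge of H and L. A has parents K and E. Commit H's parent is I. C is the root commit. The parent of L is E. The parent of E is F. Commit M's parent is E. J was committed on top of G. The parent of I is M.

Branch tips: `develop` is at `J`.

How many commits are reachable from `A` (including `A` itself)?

Walking parent pointers from A: reachable set = {A, B, C, D, E, F, H, I, K, L, M}.
That is 11 commits.

11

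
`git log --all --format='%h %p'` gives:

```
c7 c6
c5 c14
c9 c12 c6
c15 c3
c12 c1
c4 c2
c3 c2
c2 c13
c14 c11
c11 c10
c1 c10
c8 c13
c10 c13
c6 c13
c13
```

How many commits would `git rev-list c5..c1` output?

Reachable from c1: {c1, c10, c13}.
Reachable from c5: {c10, c11, c13, c14, c5}.
In c1's history but not c5's: {c1} — 1 commit.

1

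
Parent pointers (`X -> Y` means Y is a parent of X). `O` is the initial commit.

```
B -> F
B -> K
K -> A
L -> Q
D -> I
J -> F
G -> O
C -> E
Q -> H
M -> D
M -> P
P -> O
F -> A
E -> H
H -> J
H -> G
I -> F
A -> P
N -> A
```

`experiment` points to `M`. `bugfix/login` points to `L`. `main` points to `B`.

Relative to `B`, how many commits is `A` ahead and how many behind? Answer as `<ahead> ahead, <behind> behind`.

0 ahead, 3 behind

Reachable from A: {A, O, P}.
Reachable from B: {A, B, F, K, O, P}.
Only in A's history (ahead): {} — 0.
Only in B's history (behind): {B, F, K} — 3.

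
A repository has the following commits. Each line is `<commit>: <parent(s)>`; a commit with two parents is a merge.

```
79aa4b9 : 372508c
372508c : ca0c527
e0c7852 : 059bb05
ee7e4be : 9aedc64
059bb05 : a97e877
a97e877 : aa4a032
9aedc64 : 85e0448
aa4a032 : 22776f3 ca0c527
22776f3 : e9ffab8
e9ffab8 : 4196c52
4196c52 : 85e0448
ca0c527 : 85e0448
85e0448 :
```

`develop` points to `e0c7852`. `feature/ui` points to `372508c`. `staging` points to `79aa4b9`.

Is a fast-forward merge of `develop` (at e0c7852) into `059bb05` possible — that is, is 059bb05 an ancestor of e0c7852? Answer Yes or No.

Yes

A fast-forward from 059bb05 to e0c7852 is possible iff 059bb05 is an ancestor of e0c7852.
Ancestors of e0c7852: {059bb05, 22776f3, 4196c52, 85e0448, a97e877, aa4a032, ca0c527, e0c7852, e9ffab8}.
059bb05 is among them, so fast-forward is possible.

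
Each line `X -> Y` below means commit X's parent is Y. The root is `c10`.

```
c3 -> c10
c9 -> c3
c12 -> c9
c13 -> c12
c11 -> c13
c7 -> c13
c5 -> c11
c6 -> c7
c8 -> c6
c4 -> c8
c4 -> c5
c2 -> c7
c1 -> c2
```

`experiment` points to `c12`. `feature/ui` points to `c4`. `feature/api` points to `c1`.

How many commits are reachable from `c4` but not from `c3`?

Reachable from c4: {c10, c11, c12, c13, c3, c4, c5, c6, c7, c8, c9}.
Reachable from c3: {c10, c3}.
In c4's history but not c3's: {c11, c12, c13, c4, c5, c6, c7, c8, c9} — 9 commits.

9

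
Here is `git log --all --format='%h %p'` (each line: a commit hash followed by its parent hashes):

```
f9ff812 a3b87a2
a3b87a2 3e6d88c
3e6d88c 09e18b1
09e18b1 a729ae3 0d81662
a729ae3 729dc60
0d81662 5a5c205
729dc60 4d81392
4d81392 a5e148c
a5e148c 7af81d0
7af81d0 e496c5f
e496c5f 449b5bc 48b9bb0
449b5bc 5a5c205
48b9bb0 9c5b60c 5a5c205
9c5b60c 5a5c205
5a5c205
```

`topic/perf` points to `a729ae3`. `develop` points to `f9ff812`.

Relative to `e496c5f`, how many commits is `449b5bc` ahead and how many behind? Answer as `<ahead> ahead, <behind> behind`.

Reachable from 449b5bc: {449b5bc, 5a5c205}.
Reachable from e496c5f: {449b5bc, 48b9bb0, 5a5c205, 9c5b60c, e496c5f}.
Only in 449b5bc's history (ahead): {} — 0.
Only in e496c5f's history (behind): {48b9bb0, 9c5b60c, e496c5f} — 3.

0 ahead, 3 behind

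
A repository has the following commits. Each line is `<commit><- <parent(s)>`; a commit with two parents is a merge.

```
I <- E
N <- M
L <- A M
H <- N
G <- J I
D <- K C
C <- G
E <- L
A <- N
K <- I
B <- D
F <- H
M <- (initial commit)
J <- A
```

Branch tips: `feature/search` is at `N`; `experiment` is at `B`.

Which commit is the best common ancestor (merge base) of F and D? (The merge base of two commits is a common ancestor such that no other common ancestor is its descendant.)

N

Ancestors of F: {F, H, M, N}.
Ancestors of D: {A, C, D, E, G, I, J, K, L, M, N}.
Common ancestors: {M, N}.
Among these, N is not an ancestor of any other common ancestor — it is the merge base.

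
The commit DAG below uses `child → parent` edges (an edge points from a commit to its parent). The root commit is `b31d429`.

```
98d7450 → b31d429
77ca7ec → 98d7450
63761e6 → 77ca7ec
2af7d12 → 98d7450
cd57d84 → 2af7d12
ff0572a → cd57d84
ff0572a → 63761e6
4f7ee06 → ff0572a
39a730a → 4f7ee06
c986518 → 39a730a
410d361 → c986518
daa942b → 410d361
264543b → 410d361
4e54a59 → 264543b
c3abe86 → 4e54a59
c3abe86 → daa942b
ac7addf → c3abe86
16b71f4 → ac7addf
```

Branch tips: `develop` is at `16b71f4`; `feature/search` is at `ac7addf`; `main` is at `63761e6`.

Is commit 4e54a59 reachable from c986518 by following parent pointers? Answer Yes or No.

No

Ancestors of c986518: {2af7d12, 39a730a, 4f7ee06, 63761e6, 77ca7ec, 98d7450, b31d429, c986518, cd57d84, ff0572a}.
4e54a59 is not in that set, so it is not an ancestor of c986518.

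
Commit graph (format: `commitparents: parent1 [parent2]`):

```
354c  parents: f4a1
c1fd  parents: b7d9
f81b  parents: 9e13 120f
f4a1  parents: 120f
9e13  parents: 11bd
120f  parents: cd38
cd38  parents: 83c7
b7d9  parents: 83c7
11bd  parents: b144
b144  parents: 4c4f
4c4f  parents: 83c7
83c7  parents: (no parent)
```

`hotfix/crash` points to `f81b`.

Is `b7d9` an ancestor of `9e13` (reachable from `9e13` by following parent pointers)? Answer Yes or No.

No

Ancestors of 9e13: {11bd, 4c4f, 83c7, 9e13, b144}.
b7d9 is not in that set, so it is not an ancestor of 9e13.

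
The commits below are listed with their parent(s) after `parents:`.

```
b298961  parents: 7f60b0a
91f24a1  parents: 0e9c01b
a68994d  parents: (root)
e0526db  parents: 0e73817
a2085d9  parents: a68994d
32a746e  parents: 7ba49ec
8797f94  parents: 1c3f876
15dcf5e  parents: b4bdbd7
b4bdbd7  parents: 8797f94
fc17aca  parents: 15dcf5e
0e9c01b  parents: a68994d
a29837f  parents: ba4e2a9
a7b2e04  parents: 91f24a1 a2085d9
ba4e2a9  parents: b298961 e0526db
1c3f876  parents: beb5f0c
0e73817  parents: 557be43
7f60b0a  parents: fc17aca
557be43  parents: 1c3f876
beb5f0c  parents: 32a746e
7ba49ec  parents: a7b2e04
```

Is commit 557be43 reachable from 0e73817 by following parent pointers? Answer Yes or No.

Yes

Ancestors of 0e73817 (commits reachable by following parents): {0e73817, 0e9c01b, 1c3f876, 32a746e, 557be43, 7ba49ec, 91f24a1, a2085d9, a68994d, a7b2e04, beb5f0c}.
557be43 is in that set, so it is an ancestor of 0e73817.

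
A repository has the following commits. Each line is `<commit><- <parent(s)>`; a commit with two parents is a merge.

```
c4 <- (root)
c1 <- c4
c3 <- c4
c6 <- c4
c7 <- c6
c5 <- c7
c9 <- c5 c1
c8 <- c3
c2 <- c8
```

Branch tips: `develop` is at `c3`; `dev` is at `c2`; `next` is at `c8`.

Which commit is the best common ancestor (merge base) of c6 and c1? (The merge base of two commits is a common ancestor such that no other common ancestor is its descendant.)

c4

Ancestors of c6: {c4, c6}.
Ancestors of c1: {c1, c4}.
Common ancestors: {c4}.
The only common ancestor is c4, so it is the merge base.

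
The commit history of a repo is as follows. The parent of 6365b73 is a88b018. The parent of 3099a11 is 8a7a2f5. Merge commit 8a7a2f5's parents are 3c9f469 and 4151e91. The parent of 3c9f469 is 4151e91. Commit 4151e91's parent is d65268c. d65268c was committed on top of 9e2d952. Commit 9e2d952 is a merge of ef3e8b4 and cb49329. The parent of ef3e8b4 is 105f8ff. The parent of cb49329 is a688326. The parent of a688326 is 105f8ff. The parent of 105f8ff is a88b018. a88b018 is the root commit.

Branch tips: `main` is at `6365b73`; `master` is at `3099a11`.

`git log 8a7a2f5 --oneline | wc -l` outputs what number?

10

Walking parent pointers from 8a7a2f5: reachable set = {105f8ff, 3c9f469, 4151e91, 8a7a2f5, 9e2d952, a688326, a88b018, cb49329, d65268c, ef3e8b4}.
That is 10 commits.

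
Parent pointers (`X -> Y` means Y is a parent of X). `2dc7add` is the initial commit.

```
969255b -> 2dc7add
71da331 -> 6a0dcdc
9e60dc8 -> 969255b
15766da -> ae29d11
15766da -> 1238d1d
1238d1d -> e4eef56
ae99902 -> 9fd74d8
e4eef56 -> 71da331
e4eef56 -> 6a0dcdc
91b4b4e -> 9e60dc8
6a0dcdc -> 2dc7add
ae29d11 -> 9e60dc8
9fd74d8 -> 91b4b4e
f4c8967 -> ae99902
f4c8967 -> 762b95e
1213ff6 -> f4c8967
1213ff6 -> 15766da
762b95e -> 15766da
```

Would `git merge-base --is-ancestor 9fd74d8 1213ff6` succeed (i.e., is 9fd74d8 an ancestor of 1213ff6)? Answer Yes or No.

Yes

Ancestors of 1213ff6 (commits reachable by following parents): {1213ff6, 1238d1d, 15766da, 2dc7add, 6a0dcdc, 71da331, 762b95e, 91b4b4e, 969255b, 9e60dc8, 9fd74d8, ae29d11, ae99902, e4eef56, f4c8967}.
9fd74d8 is in that set, so it is an ancestor of 1213ff6.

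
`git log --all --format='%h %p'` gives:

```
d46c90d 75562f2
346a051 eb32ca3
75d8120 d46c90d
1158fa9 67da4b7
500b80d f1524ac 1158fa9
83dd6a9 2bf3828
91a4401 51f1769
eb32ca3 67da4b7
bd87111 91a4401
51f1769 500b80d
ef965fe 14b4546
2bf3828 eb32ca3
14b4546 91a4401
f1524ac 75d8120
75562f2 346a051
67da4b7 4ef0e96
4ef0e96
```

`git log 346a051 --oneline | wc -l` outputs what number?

4

Walking parent pointers from 346a051: reachable set = {346a051, 4ef0e96, 67da4b7, eb32ca3}.
That is 4 commits.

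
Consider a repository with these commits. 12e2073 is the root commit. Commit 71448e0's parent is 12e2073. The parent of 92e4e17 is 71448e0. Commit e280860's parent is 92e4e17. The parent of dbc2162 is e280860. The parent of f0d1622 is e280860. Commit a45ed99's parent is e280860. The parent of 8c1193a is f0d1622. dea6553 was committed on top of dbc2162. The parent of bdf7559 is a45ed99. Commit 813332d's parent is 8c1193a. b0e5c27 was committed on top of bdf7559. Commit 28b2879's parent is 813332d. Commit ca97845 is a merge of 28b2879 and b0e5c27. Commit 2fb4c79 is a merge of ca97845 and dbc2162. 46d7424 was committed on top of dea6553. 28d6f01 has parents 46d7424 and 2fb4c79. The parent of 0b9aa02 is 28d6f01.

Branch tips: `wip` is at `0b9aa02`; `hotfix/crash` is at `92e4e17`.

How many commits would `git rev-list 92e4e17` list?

Walking parent pointers from 92e4e17: reachable set = {12e2073, 71448e0, 92e4e17}.
That is 3 commits.

3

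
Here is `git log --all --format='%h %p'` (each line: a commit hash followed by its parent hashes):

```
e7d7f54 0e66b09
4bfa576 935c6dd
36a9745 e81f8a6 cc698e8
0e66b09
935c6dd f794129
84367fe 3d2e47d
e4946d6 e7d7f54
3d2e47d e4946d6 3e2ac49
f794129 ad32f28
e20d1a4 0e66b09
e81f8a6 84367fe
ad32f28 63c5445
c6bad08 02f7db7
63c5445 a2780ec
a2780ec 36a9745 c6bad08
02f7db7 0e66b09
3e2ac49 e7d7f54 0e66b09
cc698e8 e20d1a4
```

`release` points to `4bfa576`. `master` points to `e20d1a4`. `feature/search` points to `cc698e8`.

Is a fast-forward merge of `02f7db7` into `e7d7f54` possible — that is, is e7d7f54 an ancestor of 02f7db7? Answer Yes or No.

No

A fast-forward from e7d7f54 to 02f7db7 is possible iff e7d7f54 is an ancestor of 02f7db7.
Ancestors of 02f7db7: {02f7db7, 0e66b09}.
e7d7f54 is not among them, so fast-forward is not possible.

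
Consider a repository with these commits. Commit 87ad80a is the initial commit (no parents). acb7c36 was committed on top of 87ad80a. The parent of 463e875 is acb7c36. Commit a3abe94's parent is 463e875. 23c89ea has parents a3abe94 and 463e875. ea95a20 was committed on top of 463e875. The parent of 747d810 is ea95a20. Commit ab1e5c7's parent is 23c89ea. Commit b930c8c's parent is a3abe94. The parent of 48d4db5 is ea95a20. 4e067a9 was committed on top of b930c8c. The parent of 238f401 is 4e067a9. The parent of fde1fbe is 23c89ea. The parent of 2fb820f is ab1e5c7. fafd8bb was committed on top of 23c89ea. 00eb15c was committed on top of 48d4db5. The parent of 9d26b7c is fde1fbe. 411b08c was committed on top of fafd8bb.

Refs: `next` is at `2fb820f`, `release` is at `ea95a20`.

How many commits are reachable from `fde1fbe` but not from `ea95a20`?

Reachable from fde1fbe: {23c89ea, 463e875, 87ad80a, a3abe94, acb7c36, fde1fbe}.
Reachable from ea95a20: {463e875, 87ad80a, acb7c36, ea95a20}.
In fde1fbe's history but not ea95a20's: {23c89ea, a3abe94, fde1fbe} — 3 commits.

3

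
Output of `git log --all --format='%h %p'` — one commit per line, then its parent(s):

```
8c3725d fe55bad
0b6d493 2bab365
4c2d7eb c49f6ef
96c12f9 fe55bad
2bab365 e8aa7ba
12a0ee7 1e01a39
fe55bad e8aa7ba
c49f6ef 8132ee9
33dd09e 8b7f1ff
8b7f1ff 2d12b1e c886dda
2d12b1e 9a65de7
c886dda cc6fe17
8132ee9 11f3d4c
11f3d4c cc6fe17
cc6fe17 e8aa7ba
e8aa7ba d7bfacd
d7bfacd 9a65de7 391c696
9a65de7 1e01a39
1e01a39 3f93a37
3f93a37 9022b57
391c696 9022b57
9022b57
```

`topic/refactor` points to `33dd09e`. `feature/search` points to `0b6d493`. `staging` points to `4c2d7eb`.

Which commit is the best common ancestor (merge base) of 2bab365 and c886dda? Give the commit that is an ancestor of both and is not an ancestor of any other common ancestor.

Ancestors of 2bab365: {1e01a39, 2bab365, 391c696, 3f93a37, 9022b57, 9a65de7, d7bfacd, e8aa7ba}.
Ancestors of c886dda: {1e01a39, 391c696, 3f93a37, 9022b57, 9a65de7, c886dda, cc6fe17, d7bfacd, e8aa7ba}.
Common ancestors: {1e01a39, 391c696, 3f93a37, 9022b57, 9a65de7, d7bfacd, e8aa7ba}.
Among these, e8aa7ba is not an ancestor of any other common ancestor — it is the merge base.

e8aa7ba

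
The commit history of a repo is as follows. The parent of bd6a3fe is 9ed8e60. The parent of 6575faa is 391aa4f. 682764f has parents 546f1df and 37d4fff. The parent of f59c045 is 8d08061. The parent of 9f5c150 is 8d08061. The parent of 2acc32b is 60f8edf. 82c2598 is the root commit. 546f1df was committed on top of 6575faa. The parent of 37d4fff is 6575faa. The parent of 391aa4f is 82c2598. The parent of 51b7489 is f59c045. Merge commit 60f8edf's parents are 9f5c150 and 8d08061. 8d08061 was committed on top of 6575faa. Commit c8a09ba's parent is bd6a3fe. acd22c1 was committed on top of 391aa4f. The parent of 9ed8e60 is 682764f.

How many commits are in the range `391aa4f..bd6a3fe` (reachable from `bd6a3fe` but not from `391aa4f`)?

Reachable from bd6a3fe: {37d4fff, 391aa4f, 546f1df, 6575faa, 682764f, 82c2598, 9ed8e60, bd6a3fe}.
Reachable from 391aa4f: {391aa4f, 82c2598}.
In bd6a3fe's history but not 391aa4f's: {37d4fff, 546f1df, 6575faa, 682764f, 9ed8e60, bd6a3fe} — 6 commits.

6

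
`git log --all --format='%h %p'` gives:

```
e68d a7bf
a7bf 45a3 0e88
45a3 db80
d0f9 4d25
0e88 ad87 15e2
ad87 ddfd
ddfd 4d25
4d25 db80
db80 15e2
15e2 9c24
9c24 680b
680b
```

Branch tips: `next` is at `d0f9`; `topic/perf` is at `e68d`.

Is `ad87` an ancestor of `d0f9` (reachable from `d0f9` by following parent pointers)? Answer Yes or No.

No

Ancestors of d0f9: {15e2, 4d25, 680b, 9c24, d0f9, db80}.
ad87 is not in that set, so it is not an ancestor of d0f9.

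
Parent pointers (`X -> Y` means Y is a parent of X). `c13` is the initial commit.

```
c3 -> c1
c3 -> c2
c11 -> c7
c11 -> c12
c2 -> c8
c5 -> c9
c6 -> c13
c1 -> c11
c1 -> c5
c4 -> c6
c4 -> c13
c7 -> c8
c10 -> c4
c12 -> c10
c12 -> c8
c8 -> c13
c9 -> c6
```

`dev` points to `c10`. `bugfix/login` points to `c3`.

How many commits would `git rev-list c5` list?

4

Walking parent pointers from c5: reachable set = {c13, c5, c6, c9}.
That is 4 commits.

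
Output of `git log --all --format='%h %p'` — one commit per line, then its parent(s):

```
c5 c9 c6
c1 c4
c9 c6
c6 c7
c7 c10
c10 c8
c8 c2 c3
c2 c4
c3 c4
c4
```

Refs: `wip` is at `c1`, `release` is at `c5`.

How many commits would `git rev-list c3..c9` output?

6

Reachable from c9: {c10, c2, c3, c4, c6, c7, c8, c9}.
Reachable from c3: {c3, c4}.
In c9's history but not c3's: {c10, c2, c6, c7, c8, c9} — 6 commits.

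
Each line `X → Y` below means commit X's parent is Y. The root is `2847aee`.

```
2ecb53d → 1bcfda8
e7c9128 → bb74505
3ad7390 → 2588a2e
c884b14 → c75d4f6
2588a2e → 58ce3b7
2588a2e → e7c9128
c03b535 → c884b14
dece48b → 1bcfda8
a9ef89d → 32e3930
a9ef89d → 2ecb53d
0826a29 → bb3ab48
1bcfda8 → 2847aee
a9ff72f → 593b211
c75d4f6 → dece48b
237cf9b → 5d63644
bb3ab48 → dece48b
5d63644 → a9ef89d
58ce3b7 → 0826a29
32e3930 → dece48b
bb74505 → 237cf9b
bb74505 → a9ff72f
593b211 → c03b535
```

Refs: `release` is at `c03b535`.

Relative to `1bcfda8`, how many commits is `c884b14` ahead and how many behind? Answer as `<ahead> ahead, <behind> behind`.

3 ahead, 0 behind

Reachable from c884b14: {1bcfda8, 2847aee, c75d4f6, c884b14, dece48b}.
Reachable from 1bcfda8: {1bcfda8, 2847aee}.
Only in c884b14's history (ahead): {c75d4f6, c884b14, dece48b} — 3.
Only in 1bcfda8's history (behind): {} — 0.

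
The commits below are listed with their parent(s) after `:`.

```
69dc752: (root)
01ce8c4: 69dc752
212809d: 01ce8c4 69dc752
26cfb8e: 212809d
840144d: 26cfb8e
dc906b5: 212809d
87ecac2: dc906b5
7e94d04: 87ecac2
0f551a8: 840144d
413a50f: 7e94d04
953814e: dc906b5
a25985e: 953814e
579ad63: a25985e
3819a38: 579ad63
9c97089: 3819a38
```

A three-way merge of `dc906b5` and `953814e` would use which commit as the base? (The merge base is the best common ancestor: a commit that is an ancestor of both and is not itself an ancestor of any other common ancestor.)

Ancestors of dc906b5: {01ce8c4, 212809d, 69dc752, dc906b5}.
Ancestors of 953814e: {01ce8c4, 212809d, 69dc752, 953814e, dc906b5}.
Common ancestors: {01ce8c4, 212809d, 69dc752, dc906b5}.
Among these, dc906b5 is not an ancestor of any other common ancestor — it is the merge base.

dc906b5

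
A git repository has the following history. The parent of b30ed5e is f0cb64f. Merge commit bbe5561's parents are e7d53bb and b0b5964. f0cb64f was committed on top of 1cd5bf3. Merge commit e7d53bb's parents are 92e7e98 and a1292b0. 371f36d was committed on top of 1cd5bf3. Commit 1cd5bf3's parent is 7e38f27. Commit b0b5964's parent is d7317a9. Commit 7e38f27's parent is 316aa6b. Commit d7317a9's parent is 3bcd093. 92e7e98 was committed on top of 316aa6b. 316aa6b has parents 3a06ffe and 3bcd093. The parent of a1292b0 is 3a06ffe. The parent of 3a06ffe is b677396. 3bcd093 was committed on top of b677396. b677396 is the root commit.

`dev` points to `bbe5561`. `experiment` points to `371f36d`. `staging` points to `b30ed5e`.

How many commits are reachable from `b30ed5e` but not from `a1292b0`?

Reachable from b30ed5e: {1cd5bf3, 316aa6b, 3a06ffe, 3bcd093, 7e38f27, b30ed5e, b677396, f0cb64f}.
Reachable from a1292b0: {3a06ffe, a1292b0, b677396}.
In b30ed5e's history but not a1292b0's: {1cd5bf3, 316aa6b, 3bcd093, 7e38f27, b30ed5e, f0cb64f} — 6 commits.

6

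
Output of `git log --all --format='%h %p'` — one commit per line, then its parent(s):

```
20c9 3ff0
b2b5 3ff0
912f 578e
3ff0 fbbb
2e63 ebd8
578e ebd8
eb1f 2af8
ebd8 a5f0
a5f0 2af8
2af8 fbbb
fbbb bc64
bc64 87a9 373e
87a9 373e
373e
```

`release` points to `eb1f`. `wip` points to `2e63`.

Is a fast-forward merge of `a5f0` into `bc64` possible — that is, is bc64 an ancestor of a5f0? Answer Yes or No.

A fast-forward from bc64 to a5f0 is possible iff bc64 is an ancestor of a5f0.
Ancestors of a5f0: {2af8, 373e, 87a9, a5f0, bc64, fbbb}.
bc64 is among them, so fast-forward is possible.

Yes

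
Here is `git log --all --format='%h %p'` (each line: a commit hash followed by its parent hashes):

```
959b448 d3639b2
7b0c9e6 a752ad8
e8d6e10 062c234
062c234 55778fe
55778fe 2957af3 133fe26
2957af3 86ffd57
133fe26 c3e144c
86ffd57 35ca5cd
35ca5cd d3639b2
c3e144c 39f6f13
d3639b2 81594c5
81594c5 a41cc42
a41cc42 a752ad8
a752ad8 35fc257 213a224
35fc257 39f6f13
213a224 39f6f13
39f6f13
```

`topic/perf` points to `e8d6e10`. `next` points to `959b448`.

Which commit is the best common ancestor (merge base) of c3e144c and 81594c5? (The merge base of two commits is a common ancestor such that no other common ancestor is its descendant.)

Ancestors of c3e144c: {39f6f13, c3e144c}.
Ancestors of 81594c5: {213a224, 35fc257, 39f6f13, 81594c5, a41cc42, a752ad8}.
Common ancestors: {39f6f13}.
The only common ancestor is 39f6f13, so it is the merge base.

39f6f13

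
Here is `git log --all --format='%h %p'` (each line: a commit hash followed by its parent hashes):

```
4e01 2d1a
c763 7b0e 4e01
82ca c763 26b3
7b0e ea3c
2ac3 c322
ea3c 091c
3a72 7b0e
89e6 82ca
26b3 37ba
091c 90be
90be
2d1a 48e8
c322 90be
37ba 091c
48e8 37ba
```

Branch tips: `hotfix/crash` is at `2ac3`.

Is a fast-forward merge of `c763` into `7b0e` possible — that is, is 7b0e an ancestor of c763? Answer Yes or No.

Yes

A fast-forward from 7b0e to c763 is possible iff 7b0e is an ancestor of c763.
Ancestors of c763: {091c, 2d1a, 37ba, 48e8, 4e01, 7b0e, 90be, c763, ea3c}.
7b0e is among them, so fast-forward is possible.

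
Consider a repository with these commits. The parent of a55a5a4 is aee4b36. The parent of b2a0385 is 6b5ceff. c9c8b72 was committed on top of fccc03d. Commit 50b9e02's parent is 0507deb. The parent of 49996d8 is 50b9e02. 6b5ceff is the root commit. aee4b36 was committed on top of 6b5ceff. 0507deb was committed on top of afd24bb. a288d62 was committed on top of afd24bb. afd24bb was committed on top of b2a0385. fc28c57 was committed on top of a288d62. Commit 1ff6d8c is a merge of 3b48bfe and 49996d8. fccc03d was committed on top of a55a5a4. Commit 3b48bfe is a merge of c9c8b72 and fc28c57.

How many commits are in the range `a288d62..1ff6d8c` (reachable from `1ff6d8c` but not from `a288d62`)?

10

Reachable from 1ff6d8c: {0507deb, 1ff6d8c, 3b48bfe, 49996d8, 50b9e02, 6b5ceff, a288d62, a55a5a4, aee4b36, afd24bb, b2a0385, c9c8b72, fc28c57, fccc03d}.
Reachable from a288d62: {6b5ceff, a288d62, afd24bb, b2a0385}.
In 1ff6d8c's history but not a288d62's: {0507deb, 1ff6d8c, 3b48bfe, 49996d8, 50b9e02, a55a5a4, aee4b36, c9c8b72, fc28c57, fccc03d} — 10 commits.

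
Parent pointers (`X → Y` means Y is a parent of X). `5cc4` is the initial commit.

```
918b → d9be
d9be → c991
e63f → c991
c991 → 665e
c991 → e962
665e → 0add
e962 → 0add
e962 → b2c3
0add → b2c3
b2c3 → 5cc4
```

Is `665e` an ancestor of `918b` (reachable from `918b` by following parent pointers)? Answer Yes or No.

Ancestors of 918b (commits reachable by following parents): {0add, 5cc4, 665e, 918b, b2c3, c991, d9be, e962}.
665e is in that set, so it is an ancestor of 918b.

Yes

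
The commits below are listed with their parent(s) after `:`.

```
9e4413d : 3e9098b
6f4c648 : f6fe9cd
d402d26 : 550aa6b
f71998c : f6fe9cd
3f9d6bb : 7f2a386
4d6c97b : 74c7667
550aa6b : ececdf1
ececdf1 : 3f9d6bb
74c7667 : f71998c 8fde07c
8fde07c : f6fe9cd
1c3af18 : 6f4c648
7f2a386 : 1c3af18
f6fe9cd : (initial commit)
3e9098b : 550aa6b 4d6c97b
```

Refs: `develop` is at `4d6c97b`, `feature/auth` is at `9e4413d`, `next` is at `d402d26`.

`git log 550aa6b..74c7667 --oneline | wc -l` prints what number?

3

Reachable from 74c7667: {74c7667, 8fde07c, f6fe9cd, f71998c}.
Reachable from 550aa6b: {1c3af18, 3f9d6bb, 550aa6b, 6f4c648, 7f2a386, ececdf1, f6fe9cd}.
In 74c7667's history but not 550aa6b's: {74c7667, 8fde07c, f71998c} — 3 commits.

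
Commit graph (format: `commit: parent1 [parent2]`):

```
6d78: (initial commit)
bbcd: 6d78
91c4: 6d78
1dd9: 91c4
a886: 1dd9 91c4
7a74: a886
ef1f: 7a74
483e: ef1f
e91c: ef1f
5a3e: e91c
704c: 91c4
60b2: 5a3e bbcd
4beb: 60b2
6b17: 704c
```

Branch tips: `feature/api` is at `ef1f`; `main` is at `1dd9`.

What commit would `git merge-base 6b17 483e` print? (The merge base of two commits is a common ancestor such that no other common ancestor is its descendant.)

91c4

Ancestors of 6b17: {6b17, 6d78, 704c, 91c4}.
Ancestors of 483e: {1dd9, 483e, 6d78, 7a74, 91c4, a886, ef1f}.
Common ancestors: {6d78, 91c4}.
Among these, 91c4 is not an ancestor of any other common ancestor — it is the merge base.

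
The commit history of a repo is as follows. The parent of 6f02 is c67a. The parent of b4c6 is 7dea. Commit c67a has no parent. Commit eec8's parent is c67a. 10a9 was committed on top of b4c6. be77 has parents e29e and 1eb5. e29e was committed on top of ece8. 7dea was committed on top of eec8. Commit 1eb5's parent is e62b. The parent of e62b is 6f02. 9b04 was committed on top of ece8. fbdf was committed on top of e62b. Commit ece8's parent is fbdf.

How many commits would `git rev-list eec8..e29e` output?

Reachable from e29e: {6f02, c67a, e29e, e62b, ece8, fbdf}.
Reachable from eec8: {c67a, eec8}.
In e29e's history but not eec8's: {6f02, e29e, e62b, ece8, fbdf} — 5 commits.

5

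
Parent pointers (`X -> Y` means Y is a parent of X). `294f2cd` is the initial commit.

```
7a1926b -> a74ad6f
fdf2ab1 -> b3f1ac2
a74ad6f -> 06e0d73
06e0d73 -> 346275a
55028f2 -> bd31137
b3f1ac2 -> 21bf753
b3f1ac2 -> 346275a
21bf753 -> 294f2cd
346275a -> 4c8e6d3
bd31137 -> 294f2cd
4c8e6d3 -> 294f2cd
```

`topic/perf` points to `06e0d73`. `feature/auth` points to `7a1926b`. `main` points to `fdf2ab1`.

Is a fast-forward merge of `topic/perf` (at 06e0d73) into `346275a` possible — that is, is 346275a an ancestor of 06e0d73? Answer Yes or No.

A fast-forward from 346275a to 06e0d73 is possible iff 346275a is an ancestor of 06e0d73.
Ancestors of 06e0d73: {06e0d73, 294f2cd, 346275a, 4c8e6d3}.
346275a is among them, so fast-forward is possible.

Yes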